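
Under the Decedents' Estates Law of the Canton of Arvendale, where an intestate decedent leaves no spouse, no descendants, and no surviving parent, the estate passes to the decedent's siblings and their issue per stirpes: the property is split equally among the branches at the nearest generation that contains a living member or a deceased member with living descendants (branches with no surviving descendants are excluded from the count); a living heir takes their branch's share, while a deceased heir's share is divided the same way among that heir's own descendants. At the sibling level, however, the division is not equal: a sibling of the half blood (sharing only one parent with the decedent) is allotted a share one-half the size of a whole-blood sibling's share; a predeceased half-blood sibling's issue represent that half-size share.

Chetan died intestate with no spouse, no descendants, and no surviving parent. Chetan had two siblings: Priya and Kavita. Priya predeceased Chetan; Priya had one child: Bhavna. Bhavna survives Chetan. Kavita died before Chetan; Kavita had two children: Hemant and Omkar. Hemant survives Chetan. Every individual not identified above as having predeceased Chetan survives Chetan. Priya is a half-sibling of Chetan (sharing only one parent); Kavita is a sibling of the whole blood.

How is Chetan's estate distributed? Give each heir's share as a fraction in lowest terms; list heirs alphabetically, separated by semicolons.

No spouse, descendants, or parent survives, so the estate passes to Chetan's siblings per stirpes.
Half-blood siblings count for one-half the weight of whole-blood siblings at the initial division.
Dividing 1 in proportion to weights (total weight 3/2): Priya (weight 1/2) → 1/3; Kavita (weight 1) → 2/3.
Priya predeceased; the 1/3 allotted to Priya's branch passes to Priya's issue by representation.
Bhavna is the sole taker at this level and receives the full 1/3.
Kavita predeceased; the 2/3 allotted to Kavita's branch passes to Kavita's issue by representation.
The 2/3 is divided into 2 equal shares of 1/3 among Hemant, Omkar.
Hemant is living and takes 1/3.
Omkar is living and takes 1/3.

Bhavna 1/3; Hemant 1/3; Omkar 1/3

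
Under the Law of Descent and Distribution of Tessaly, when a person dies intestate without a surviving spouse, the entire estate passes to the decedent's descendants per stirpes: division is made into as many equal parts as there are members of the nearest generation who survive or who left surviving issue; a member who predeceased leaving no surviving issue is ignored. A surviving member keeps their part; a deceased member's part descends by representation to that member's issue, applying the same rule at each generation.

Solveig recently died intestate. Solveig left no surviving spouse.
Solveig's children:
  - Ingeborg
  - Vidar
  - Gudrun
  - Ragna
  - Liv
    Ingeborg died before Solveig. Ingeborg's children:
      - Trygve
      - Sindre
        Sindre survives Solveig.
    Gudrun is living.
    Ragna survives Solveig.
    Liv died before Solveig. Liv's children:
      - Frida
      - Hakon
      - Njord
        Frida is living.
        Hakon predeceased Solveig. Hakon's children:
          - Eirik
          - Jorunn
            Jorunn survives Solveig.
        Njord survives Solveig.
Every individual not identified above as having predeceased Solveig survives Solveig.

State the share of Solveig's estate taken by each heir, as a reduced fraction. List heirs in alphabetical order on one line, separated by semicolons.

Eirik 1/30; Frida 1/15; Gudrun 1/5; Jorunn 1/30; Njord 1/15; Ragna 1/5; Sindre 1/10; Trygve 1/10; Vidar 1/5

There is no surviving spouse, so the entire estate passes to Solveig's descendants per stirpes.
The estate is divided into 5 equal shares of 1/5 among Ingeborg, Vidar, Gudrun, Ragna, Liv.
Ingeborg predeceased; the 1/5 allotted to Ingeborg's branch passes to Ingeborg's issue by representation.
The 1/5 is divided into 2 equal shares of 1/10 among Trygve, Sindre.
Trygve is living and takes 1/10.
Sindre is living and takes 1/10.
Vidar is living and takes 1/5.
Gudrun is living and takes 1/5.
Ragna is living and takes 1/5.
Liv predeceased; the 1/5 allotted to Liv's branch passes to Liv's issue by representation.
The 1/5 is divided into 3 equal shares of 1/15 among Frida, Hakon, Njord.
Frida is living and takes 1/15.
Hakon predeceased; the 1/15 allotted to Hakon's branch passes to Hakon's issue by representation.
The 1/15 is divided into 2 equal shares of 1/30 among Eirik, Jorunn.
Eirik is living and takes 1/30.
Jorunn is living and takes 1/30.
Njord is living and takes 1/15.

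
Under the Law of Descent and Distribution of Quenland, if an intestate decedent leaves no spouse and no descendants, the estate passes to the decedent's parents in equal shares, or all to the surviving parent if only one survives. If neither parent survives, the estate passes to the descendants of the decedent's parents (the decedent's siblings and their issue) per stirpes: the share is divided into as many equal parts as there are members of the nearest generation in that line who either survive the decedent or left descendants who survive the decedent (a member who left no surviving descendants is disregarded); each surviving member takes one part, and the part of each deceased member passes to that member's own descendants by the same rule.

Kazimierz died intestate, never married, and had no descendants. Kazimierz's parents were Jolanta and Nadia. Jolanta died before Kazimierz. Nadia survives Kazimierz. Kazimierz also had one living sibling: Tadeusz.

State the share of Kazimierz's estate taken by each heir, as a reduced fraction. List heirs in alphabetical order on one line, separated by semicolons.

Nadia 1

Only one parent, Nadia, survives, so Nadia takes the entire estate. The siblings take nothing because a surviving parent has priority.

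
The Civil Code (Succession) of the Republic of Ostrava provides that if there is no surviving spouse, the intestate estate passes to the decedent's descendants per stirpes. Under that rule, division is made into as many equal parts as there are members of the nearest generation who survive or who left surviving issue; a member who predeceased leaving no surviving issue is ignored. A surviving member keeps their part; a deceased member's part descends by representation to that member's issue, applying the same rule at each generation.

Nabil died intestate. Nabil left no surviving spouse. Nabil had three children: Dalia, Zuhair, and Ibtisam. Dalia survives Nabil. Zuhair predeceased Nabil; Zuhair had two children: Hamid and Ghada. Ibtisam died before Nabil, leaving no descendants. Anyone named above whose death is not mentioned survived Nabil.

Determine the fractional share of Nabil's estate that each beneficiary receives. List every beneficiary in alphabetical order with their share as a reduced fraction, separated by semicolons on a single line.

Dalia 1/2; Ghada 1/4; Hamid 1/4

There is no surviving spouse, so the entire estate passes to Nabil's descendants per stirpes.
Ibtisam left no surviving issue, so that branch lapses and is disregarded.
The estate is divided into 2 equal shares of 1/2 among Dalia, Zuhair.
Dalia is living and takes 1/2.
Zuhair predeceased; the 1/2 allotted to Zuhair's branch passes to Zuhair's issue by representation.
The 1/2 is divided into 2 equal shares of 1/4 among Hamid, Ghada.
Hamid is living and takes 1/4.
Ghada is living and takes 1/4.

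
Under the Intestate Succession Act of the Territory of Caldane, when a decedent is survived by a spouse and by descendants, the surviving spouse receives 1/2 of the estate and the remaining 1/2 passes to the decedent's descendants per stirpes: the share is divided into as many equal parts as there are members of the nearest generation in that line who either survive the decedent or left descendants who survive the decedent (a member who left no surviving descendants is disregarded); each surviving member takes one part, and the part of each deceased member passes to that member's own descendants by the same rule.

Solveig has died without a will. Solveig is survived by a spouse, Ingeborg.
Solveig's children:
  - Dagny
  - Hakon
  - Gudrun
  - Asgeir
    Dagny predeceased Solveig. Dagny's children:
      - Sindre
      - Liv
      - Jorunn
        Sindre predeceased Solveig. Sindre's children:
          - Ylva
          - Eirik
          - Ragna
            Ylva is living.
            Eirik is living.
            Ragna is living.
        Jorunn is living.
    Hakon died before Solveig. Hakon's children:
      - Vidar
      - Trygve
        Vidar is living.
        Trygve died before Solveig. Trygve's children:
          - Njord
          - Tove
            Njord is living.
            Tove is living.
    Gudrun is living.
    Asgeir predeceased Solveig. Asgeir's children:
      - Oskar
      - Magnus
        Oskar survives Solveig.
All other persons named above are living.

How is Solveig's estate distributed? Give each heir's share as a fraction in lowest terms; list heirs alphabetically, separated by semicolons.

Ingeborg, as surviving spouse, takes 1/2.
The remaining 1/2 passes to Solveig's descendants per stirpes.
The 1/2 is divided into 4 equal shares of 1/8 among Dagny, Hakon, Gudrun, Asgeir.
Dagny predeceased; the 1/8 allotted to Dagny's branch passes to Dagny's issue by representation.
The 1/8 is divided into 3 equal shares of 1/24 among Sindre, Liv, Jorunn.
Sindre predeceased; the 1/24 allotted to Sindre's branch passes to Sindre's issue by representation.
The 1/24 is divided into 3 equal shares of 1/72 among Ylva, Eirik, Ragna.
Ylva is living and takes 1/72.
Eirik is living and takes 1/72.
Ragna is living and takes 1/72.
Liv is living and takes 1/24.
Jorunn is living and takes 1/24.
Hakon predeceased; the 1/8 allotted to Hakon's branch passes to Hakon's issue by representation.
The 1/8 is divided into 2 equal shares of 1/16 among Vidar, Trygve.
Vidar is living and takes 1/16.
Trygve predeceased; the 1/16 allotted to Trygve's branch passes to Trygve's issue by representation.
The 1/16 is divided into 2 equal shares of 1/32 among Njord, Tove.
Njord is living and takes 1/32.
Tove is living and takes 1/32.
Gudrun is living and takes 1/8.
Asgeir predeceased; the 1/8 allotted to Asgeir's branch passes to Asgeir's issue by representation.
The 1/8 is divided into 2 equal shares of 1/16 among Oskar, Magnus.
Oskar is living and takes 1/16.
Magnus is living and takes 1/16.

Eirik 1/72; Gudrun 1/8; Ingeborg 1/2; Jorunn 1/24; Liv 1/24; Magnus 1/16; Njord 1/32; Oskar 1/16; Ragna 1/72; Tove 1/32; Vidar 1/16; Ylva 1/72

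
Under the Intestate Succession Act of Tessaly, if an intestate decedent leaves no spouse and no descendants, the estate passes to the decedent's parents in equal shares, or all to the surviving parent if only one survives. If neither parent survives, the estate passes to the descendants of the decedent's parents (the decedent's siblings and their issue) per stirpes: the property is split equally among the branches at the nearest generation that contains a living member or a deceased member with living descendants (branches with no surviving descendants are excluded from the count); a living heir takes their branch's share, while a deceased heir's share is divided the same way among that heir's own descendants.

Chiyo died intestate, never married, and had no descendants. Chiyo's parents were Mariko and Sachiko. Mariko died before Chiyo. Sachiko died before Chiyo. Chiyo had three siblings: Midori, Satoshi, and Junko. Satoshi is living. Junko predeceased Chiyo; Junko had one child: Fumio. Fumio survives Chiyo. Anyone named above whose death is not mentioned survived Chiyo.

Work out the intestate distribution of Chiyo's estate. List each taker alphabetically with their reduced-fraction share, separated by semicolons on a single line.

Fumio 1/3; Midori 1/3; Satoshi 1/3

Neither parent survives and there are no descendants, so the estate passes to Chiyo's siblings and their issue per stirpes.
The estate is divided into 3 equal shares of 1/3 among Midori, Satoshi, Junko.
Midori is living and takes 1/3.
Satoshi is living and takes 1/3.
Junko predeceased; the 1/3 allotted to Junko's branch passes to Junko's issue by representation.
Fumio is the sole taker at this level and receives the full 1/3.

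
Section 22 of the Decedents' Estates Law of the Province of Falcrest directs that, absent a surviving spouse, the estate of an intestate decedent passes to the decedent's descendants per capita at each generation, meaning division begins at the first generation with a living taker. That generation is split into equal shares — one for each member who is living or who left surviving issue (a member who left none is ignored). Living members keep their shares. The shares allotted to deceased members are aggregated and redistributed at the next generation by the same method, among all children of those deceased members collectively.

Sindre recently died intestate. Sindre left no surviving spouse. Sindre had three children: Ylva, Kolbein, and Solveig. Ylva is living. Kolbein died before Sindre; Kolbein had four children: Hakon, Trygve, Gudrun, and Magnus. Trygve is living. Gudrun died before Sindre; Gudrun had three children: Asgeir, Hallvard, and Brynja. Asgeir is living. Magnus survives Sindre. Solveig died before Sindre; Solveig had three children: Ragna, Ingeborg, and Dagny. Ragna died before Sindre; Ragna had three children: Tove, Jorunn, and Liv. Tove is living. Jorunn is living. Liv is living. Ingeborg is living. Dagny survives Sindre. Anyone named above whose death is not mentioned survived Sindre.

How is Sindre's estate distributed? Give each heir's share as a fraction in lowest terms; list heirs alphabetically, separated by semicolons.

There is no surviving spouse, so the entire estate passes to Sindre's descendants per capita at each generation.
At generation 1 (Ylva, Kolbein, Solveig) there are 3 shares of (1)/3 = 1/3 each.
Living: Ylva — each takes 1/3.
Deceased: Kolbein and Solveig. Their combined 2/3 is pooled and carried to generation 2.
At generation 2 (Hakon, Trygve, Gudrun, Magnus, Ragna, Ingeborg, Dagny) there are 7 shares of (2/3)/7 = 2/21 each.
Living: Hakon, Trygve, Magnus, Ingeborg, and Dagny — each takes 2/21.
Deceased: Gudrun and Ragna. Their combined 4/21 is pooled and carried to generation 3.
At generation 3 (Asgeir, Hallvard, Brynja, Tove, Jorunn, Liv) there are 6 shares of (4/21)/6 = 2/63 each.
Living: Asgeir, Hallvard, Brynja, Tove, Jorunn, and Liv — each takes 2/63.

Asgeir 2/63; Brynja 2/63; Dagny 2/21; Hakon 2/21; Hallvard 2/63; Ingeborg 2/21; Jorunn 2/63; Liv 2/63; Magnus 2/21; Tove 2/63; Trygve 2/21; Ylva 1/3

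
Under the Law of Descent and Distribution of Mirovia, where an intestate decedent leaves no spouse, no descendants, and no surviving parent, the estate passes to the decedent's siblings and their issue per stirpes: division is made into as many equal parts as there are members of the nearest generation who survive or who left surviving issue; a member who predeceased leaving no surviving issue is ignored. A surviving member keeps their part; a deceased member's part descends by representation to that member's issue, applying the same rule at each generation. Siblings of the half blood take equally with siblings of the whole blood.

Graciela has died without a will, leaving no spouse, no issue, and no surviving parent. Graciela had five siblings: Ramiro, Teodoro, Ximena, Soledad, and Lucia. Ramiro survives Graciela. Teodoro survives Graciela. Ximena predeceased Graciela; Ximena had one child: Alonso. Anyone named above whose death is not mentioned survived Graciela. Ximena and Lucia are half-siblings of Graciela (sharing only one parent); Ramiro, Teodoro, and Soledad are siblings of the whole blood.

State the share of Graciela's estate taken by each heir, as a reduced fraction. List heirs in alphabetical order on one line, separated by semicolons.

Alonso 1/5; Lucia 1/5; Ramiro 1/5; Soledad 1/5; Teodoro 1/5

No spouse, descendants, or parent survives, so the estate passes to Graciela's siblings per stirpes.
Half-blood and whole-blood siblings take equally under the stated rule.
The estate is divided into 5 equal shares of 1/5 among Ramiro, Teodoro, Ximena, Soledad, Lucia.
Ramiro is living and takes 1/5.
Teodoro is living and takes 1/5.
Ximena predeceased; the 1/5 allotted to Ximena's branch passes to Ximena's issue by representation.
Alonso is the sole taker at this level and receives the full 1/5.
Soledad is living and takes 1/5.
Lucia is living and takes 1/5.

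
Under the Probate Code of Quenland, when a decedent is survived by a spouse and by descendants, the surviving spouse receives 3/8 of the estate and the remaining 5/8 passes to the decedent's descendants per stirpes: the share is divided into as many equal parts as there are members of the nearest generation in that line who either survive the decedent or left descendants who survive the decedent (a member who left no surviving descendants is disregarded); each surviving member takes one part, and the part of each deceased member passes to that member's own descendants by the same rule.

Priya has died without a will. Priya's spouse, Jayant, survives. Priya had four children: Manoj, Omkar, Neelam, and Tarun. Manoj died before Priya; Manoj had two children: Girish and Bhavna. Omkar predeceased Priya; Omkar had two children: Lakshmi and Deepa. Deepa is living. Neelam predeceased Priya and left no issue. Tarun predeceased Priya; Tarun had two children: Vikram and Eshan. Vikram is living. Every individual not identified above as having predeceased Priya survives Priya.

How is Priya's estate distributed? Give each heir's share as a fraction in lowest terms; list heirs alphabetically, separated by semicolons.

Jayant, as surviving spouse, takes 3/8.
The remaining 5/8 passes to Priya's descendants per stirpes.
Neelam left no surviving issue, so that branch lapses and is disregarded.
The 5/8 is divided into 3 equal shares of 5/24 among Manoj, Omkar, Tarun.
Manoj predeceased; the 5/24 allotted to Manoj's branch passes to Manoj's issue by representation.
The 5/24 is divided into 2 equal shares of 5/48 among Girish, Bhavna.
Girish is living and takes 5/48.
Bhavna is living and takes 5/48.
Omkar predeceased; the 5/24 allotted to Omkar's branch passes to Omkar's issue by representation.
The 5/24 is divided into 2 equal shares of 5/48 among Lakshmi, Deepa.
Lakshmi is living and takes 5/48.
Deepa is living and takes 5/48.
Tarun predeceased; the 5/24 allotted to Tarun's branch passes to Tarun's issue by representation.
The 5/24 is divided into 2 equal shares of 5/48 among Vikram, Eshan.
Vikram is living and takes 5/48.
Eshan is living and takes 5/48.

Bhavna 5/48; Deepa 5/48; Eshan 5/48; Girish 5/48; Jayant 3/8; Lakshmi 5/48; Vikram 5/48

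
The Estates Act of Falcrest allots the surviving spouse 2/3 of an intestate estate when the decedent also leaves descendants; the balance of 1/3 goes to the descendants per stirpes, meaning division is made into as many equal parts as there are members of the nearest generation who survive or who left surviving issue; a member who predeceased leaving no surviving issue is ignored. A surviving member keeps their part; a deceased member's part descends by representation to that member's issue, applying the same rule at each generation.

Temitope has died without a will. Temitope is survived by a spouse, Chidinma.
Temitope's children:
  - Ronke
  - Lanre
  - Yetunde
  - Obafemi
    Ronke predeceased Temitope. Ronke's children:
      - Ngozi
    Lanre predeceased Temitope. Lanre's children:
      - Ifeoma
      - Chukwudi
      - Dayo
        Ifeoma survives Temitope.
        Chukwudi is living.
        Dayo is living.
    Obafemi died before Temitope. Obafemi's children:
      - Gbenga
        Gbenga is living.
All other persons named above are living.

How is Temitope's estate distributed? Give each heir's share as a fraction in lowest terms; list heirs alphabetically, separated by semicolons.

Chidinma, as surviving spouse, takes 2/3.
The remaining 1/3 passes to Temitope's descendants per stirpes.
The 1/3 is divided into 4 equal shares of 1/12 among Ronke, Lanre, Yetunde, Obafemi.
Ronke predeceased; the 1/12 allotted to Ronke's branch passes to Ronke's issue by representation.
Ngozi is the sole taker at this level and receives the full 1/12.
Lanre predeceased; the 1/12 allotted to Lanre's branch passes to Lanre's issue by representation.
The 1/12 is divided into 3 equal shares of 1/36 among Ifeoma, Chukwudi, Dayo.
Ifeoma is living and takes 1/36.
Chukwudi is living and takes 1/36.
Dayo is living and takes 1/36.
Yetunde is living and takes 1/12.
Obafemi predeceased; the 1/12 allotted to Obafemi's branch passes to Obafemi's issue by representation.
Gbenga is the sole taker at this level and receives the full 1/12.

Chidinma 2/3; Chukwudi 1/36; Dayo 1/36; Gbenga 1/12; Ifeoma 1/36; Ngozi 1/12; Yetunde 1/12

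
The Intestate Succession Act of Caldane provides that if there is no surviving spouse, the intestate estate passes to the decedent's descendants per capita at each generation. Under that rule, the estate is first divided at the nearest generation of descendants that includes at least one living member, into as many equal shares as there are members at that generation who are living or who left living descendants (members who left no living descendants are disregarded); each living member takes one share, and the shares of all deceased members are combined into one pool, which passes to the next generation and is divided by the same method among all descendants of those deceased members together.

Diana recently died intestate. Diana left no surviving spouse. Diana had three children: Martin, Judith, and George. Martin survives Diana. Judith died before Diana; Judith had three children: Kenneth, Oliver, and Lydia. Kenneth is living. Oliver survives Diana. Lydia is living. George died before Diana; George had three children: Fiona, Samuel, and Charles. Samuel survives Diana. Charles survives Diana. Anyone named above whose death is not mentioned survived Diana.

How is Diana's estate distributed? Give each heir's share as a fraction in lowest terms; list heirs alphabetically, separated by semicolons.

There is no surviving spouse, so the entire estate passes to Diana's descendants per capita at each generation.
At generation 1 (Martin, Judith, George) there are 3 shares of (1)/3 = 1/3 each.
Living: Martin — each takes 1/3.
Deceased: Judith and George. Their combined 2/3 is pooled and carried to generation 2.
At generation 2 (Kenneth, Oliver, Lydia, Fiona, Samuel, Charles) there are 6 shares of (2/3)/6 = 1/9 each.
Living: Kenneth, Oliver, Lydia, Fiona, Samuel, and Charles — each takes 1/9.

Charles 1/9; Fiona 1/9; Kenneth 1/9; Lydia 1/9; Martin 1/3; Oliver 1/9; Samuel 1/9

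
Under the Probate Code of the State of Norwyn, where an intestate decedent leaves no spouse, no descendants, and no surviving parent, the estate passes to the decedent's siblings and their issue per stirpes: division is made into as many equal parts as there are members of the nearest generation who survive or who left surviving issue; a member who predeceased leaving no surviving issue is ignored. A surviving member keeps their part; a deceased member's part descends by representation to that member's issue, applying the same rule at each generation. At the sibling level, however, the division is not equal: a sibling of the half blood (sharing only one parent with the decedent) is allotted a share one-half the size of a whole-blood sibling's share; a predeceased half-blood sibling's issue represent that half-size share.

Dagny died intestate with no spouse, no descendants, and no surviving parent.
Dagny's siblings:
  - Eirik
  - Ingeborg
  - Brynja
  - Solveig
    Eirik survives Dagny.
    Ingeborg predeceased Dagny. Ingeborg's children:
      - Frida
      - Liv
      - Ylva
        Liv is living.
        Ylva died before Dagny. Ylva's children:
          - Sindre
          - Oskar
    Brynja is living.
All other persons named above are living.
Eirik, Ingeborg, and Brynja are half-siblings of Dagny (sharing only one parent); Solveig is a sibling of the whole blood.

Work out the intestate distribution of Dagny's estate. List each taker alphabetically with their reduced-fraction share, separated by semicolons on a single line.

Brynja 1/5; Eirik 1/5; Frida 1/15; Liv 1/15; Oskar 1/30; Sindre 1/30; Solveig 2/5

No spouse, descendants, or parent survives, so the estate passes to Dagny's siblings per stirpes.
Half-blood siblings count for one-half the weight of whole-blood siblings at the initial division.
Dividing 1 in proportion to weights (total weight 5/2): Eirik (weight 1/2) → 1/5; Ingeborg (weight 1/2) → 1/5; Brynja (weight 1/2) → 1/5; Solveig (weight 1) → 2/5.
Eirik is living and takes 1/5.
Ingeborg predeceased; the 1/5 allotted to Ingeborg's branch passes to Ingeborg's issue by representation.
The 1/5 is divided into 3 equal shares of 1/15 among Frida, Liv, Ylva.
Frida is living and takes 1/15.
Liv is living and takes 1/15.
Ylva predeceased; the 1/15 allotted to Ylva's branch passes to Ylva's issue by representation.
The 1/15 is divided into 2 equal shares of 1/30 among Sindre, Oskar.
Sindre is living and takes 1/30.
Oskar is living and takes 1/30.
Brynja is living and takes 1/5.
Solveig is living and takes 2/5.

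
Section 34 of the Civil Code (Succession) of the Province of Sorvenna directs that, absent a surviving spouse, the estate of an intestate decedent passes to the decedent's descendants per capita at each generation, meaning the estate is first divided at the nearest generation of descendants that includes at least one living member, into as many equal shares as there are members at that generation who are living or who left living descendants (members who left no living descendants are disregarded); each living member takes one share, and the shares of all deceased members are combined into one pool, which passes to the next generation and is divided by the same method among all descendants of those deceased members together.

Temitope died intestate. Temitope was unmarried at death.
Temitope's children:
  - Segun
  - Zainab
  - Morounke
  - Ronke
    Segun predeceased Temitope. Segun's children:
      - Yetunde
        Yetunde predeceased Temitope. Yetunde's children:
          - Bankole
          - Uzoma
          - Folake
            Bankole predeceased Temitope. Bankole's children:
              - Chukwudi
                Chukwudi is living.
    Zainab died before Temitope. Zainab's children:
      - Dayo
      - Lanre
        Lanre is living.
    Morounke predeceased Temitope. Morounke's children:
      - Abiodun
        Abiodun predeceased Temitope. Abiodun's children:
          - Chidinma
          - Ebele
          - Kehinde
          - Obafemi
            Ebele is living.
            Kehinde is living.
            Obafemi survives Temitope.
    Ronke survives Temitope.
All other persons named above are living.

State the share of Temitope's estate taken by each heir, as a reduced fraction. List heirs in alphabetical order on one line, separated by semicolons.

Chidinma 3/56; Chukwudi 3/56; Dayo 3/16; Ebele 3/56; Folake 3/56; Kehinde 3/56; Lanre 3/16; Obafemi 3/56; Ronke 1/4; Uzoma 3/56

There is no surviving spouse, so the entire estate passes to Temitope's descendants per capita at each generation.
At generation 1 (Segun, Zainab, Morounke, Ronke) there are 4 shares of (1)/4 = 1/4 each.
Living: Ronke — each takes 1/4.
Deceased: Segun, Zainab, and Morounke. Their combined 3/4 is pooled and carried to generation 2.
At generation 2 (Yetunde, Dayo, Lanre, Abiodun) there are 4 shares of (3/4)/4 = 3/16 each.
Living: Dayo and Lanre — each takes 3/16.
Deceased: Yetunde and Abiodun. Their combined 3/8 is pooled and carried to generation 3.
At generation 3 (Bankole, Uzoma, Folake, Chidinma, Ebele, Kehinde, Obafemi) there are 7 shares of (3/8)/7 = 3/56 each.
Living: Uzoma, Folake, Chidinma, Ebele, Kehinde, and Obafemi — each takes 3/56.
Deceased: Bankole. That 3/56 share is carried to generation 4.
At generation 4 (Chukwudi) there are 1 shares of (3/56)/1 = 3/56 each.
Living: Chukwudi — each takes 3/56.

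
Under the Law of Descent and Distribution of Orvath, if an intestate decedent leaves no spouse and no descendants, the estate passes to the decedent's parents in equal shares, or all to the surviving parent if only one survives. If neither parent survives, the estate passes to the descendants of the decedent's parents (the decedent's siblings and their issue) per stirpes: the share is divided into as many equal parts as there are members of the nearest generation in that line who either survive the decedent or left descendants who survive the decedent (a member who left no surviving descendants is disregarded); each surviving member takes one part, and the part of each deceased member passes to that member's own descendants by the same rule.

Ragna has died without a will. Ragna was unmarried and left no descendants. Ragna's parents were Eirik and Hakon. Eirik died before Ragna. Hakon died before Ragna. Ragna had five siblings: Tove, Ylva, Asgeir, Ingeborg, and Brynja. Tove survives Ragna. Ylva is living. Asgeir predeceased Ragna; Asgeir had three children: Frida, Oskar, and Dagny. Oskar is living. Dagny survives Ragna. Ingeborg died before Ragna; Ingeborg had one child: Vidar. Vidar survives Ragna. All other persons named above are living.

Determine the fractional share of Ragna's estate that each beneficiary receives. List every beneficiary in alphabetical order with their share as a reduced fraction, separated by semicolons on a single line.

Neither parent survives and there are no descendants, so the estate passes to Ragna's siblings and their issue per stirpes.
The estate is divided into 5 equal shares of 1/5 among Tove, Ylva, Asgeir, Ingeborg, Brynja.
Tove is living and takes 1/5.
Ylva is living and takes 1/5.
Asgeir predeceased; the 1/5 allotted to Asgeir's branch passes to Asgeir's issue by representation.
The 1/5 is divided into 3 equal shares of 1/15 among Frida, Oskar, Dagny.
Frida is living and takes 1/15.
Oskar is living and takes 1/15.
Dagny is living and takes 1/15.
Ingeborg predeceased; the 1/5 allotted to Ingeborg's branch passes to Ingeborg's issue by representation.
Vidar is the sole taker at this level and receives the full 1/5.
Brynja is living and takes 1/5.

Brynja 1/5; Dagny 1/15; Frida 1/15; Oskar 1/15; Tove 1/5; Vidar 1/5; Ylva 1/5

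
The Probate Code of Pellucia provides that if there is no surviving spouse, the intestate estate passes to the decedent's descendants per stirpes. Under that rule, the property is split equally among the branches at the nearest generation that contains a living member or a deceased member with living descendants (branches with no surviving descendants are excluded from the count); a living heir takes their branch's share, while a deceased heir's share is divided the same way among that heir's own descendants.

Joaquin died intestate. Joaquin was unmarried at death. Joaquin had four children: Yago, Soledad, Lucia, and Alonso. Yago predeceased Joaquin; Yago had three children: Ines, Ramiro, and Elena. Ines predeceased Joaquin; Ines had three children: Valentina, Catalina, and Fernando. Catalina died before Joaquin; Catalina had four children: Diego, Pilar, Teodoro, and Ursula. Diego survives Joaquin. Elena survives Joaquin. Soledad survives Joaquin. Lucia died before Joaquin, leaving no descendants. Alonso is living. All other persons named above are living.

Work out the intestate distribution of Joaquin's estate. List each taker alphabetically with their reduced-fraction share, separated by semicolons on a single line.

Alonso 1/3; Diego 1/108; Elena 1/9; Fernando 1/27; Pilar 1/108; Ramiro 1/9; Soledad 1/3; Teodoro 1/108; Ursula 1/108; Valentina 1/27

There is no surviving spouse, so the entire estate passes to Joaquin's descendants per stirpes.
Lucia left no surviving issue, so that branch lapses and is disregarded.
The estate is divided into 3 equal shares of 1/3 among Yago, Soledad, Alonso.
Yago predeceased; the 1/3 allotted to Yago's branch passes to Yago's issue by representation.
The 1/3 is divided into 3 equal shares of 1/9 among Ines, Ramiro, Elena.
Ines predeceased; the 1/9 allotted to Ines's branch passes to Ines's issue by representation.
The 1/9 is divided into 3 equal shares of 1/27 among Valentina, Catalina, Fernando.
Valentina is living and takes 1/27.
Catalina predeceased; the 1/27 allotted to Catalina's branch passes to Catalina's issue by representation.
The 1/27 is divided into 4 equal shares of 1/108 among Diego, Pilar, Teodoro, Ursula.
Diego is living and takes 1/108.
Pilar is living and takes 1/108.
Teodoro is living and takes 1/108.
Ursula is living and takes 1/108.
Fernando is living and takes 1/27.
Ramiro is living and takes 1/9.
Elena is living and takes 1/9.
Soledad is living and takes 1/3.
Alonso is living and takes 1/3.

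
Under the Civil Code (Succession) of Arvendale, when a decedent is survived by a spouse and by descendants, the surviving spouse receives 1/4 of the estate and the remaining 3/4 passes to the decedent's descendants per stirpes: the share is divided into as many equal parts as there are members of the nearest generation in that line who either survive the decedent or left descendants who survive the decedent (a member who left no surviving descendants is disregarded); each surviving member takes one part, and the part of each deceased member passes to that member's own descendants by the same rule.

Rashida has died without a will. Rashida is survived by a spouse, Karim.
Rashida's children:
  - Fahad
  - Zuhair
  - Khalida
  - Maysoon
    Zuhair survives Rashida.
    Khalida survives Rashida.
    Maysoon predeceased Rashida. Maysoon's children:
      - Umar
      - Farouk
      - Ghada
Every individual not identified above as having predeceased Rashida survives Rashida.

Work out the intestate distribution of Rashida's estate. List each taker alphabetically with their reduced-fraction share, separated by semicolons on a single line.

Karim, as surviving spouse, takes 1/4.
The remaining 3/4 passes to Rashida's descendants per stirpes.
The 3/4 is divided into 4 equal shares of 3/16 among Fahad, Zuhair, Khalida, Maysoon.
Fahad is living and takes 3/16.
Zuhair is living and takes 3/16.
Khalida is living and takes 3/16.
Maysoon predeceased; the 3/16 allotted to Maysoon's branch passes to Maysoon's issue by representation.
The 3/16 is divided into 3 equal shares of 1/16 among Umar, Farouk, Ghada.
Umar is living and takes 1/16.
Farouk is living and takes 1/16.
Ghada is living and takes 1/16.

Fahad 3/16; Farouk 1/16; Ghada 1/16; Karim 1/4; Khalida 3/16; Umar 1/16; Zuhair 3/16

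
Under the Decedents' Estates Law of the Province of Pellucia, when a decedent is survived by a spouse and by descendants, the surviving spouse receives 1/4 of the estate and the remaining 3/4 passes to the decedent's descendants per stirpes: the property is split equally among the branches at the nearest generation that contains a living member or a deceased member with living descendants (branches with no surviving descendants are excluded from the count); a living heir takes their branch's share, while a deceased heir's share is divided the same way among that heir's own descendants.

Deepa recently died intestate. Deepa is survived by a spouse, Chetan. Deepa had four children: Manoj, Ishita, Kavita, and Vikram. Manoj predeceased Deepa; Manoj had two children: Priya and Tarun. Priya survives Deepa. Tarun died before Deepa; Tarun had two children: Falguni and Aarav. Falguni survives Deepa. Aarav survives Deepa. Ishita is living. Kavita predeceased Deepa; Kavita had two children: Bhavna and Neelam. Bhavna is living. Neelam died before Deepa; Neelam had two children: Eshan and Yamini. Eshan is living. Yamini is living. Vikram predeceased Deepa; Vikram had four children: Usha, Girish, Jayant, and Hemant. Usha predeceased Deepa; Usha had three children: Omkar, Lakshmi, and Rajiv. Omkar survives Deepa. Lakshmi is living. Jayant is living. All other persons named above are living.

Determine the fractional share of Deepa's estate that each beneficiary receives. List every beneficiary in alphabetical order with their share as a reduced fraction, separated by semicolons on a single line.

Aarav 3/64; Bhavna 3/32; Chetan 1/4; Eshan 3/64; Falguni 3/64; Girish 3/64; Hemant 3/64; Ishita 3/16; Jayant 3/64; Lakshmi 1/64; Omkar 1/64; Priya 3/32; Rajiv 1/64; Yamini 3/64

Chetan, as surviving spouse, takes 1/4.
The remaining 3/4 passes to Deepa's descendants per stirpes.
The 3/4 is divided into 4 equal shares of 3/16 among Manoj, Ishita, Kavita, Vikram.
Manoj predeceased; the 3/16 allotted to Manoj's branch passes to Manoj's issue by representation.
The 3/16 is divided into 2 equal shares of 3/32 among Priya, Tarun.
Priya is living and takes 3/32.
Tarun predeceased; the 3/32 allotted to Tarun's branch passes to Tarun's issue by representation.
The 3/32 is divided into 2 equal shares of 3/64 among Falguni, Aarav.
Falguni is living and takes 3/64.
Aarav is living and takes 3/64.
Ishita is living and takes 3/16.
Kavita predeceased; the 3/16 allotted to Kavita's branch passes to Kavita's issue by representation.
The 3/16 is divided into 2 equal shares of 3/32 among Bhavna, Neelam.
Bhavna is living and takes 3/32.
Neelam predeceased; the 3/32 allotted to Neelam's branch passes to Neelam's issue by representation.
The 3/32 is divided into 2 equal shares of 3/64 among Eshan, Yamini.
Eshan is living and takes 3/64.
Yamini is living and takes 3/64.
Vikram predeceased; the 3/16 allotted to Vikram's branch passes to Vikram's issue by representation.
The 3/16 is divided into 4 equal shares of 3/64 among Usha, Girish, Jayant, Hemant.
Usha predeceased; the 3/64 allotted to Usha's branch passes to Usha's issue by representation.
The 3/64 is divided into 3 equal shares of 1/64 among Omkar, Lakshmi, Rajiv.
Omkar is living and takes 1/64.
Lakshmi is living and takes 1/64.
Rajiv is living and takes 1/64.
Girish is living and takes 3/64.
Jayant is living and takes 3/64.
Hemant is living and takes 3/64.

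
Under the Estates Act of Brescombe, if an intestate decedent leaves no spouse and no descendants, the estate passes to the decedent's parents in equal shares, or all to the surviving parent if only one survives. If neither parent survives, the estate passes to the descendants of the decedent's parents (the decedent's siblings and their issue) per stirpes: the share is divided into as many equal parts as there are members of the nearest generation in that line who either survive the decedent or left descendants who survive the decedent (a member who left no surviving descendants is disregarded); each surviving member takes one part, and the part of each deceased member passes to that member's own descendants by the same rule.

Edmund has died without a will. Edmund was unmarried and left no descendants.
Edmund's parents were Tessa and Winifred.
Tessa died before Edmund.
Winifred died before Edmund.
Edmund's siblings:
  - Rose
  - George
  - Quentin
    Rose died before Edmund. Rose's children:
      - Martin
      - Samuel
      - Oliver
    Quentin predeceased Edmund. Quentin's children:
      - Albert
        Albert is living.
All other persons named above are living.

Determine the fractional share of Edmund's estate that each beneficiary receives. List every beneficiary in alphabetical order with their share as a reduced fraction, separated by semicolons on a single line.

Neither parent survives and there are no descendants, so the estate passes to Edmund's siblings and their issue per stirpes.
The estate is divided into 3 equal shares of 1/3 among Rose, George, Quentin.
Rose predeceased; the 1/3 allotted to Rose's branch passes to Rose's issue by representation.
The 1/3 is divided into 3 equal shares of 1/9 among Martin, Samuel, Oliver.
Martin is living and takes 1/9.
Samuel is living and takes 1/9.
Oliver is living and takes 1/9.
George is living and takes 1/3.
Quentin predeceased; the 1/3 allotted to Quentin's branch passes to Quentin's issue by representation.
Albert is the sole taker at this level and receives the full 1/3.

Albert 1/3; George 1/3; Martin 1/9; Oliver 1/9; Samuel 1/9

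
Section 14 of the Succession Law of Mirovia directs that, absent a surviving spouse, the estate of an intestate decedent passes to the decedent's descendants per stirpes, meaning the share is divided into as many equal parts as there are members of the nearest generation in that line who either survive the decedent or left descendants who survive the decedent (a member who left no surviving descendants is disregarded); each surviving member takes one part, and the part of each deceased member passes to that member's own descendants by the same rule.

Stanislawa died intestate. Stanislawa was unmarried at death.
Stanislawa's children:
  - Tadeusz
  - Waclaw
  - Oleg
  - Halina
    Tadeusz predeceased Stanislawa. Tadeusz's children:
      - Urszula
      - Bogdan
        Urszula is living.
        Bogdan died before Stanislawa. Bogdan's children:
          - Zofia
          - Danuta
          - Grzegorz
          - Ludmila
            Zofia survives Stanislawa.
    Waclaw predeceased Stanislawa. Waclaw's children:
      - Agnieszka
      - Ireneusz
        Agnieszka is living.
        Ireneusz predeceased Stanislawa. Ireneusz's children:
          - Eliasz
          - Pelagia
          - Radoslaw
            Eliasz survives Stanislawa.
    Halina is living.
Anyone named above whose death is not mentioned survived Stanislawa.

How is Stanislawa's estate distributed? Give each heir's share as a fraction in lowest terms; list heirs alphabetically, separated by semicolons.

Agnieszka 1/8; Danuta 1/32; Eliasz 1/24; Grzegorz 1/32; Halina 1/4; Ludmila 1/32; Oleg 1/4; Pelagia 1/24; Radoslaw 1/24; Urszula 1/8; Zofia 1/32

There is no surviving spouse, so the entire estate passes to Stanislawa's descendants per stirpes.
The estate is divided into 4 equal shares of 1/4 among Tadeusz, Waclaw, Oleg, Halina.
Tadeusz predeceased; the 1/4 allotted to Tadeusz's branch passes to Tadeusz's issue by representation.
The 1/4 is divided into 2 equal shares of 1/8 among Urszula, Bogdan.
Urszula is living and takes 1/8.
Bogdan predeceased; the 1/8 allotted to Bogdan's branch passes to Bogdan's issue by representation.
The 1/8 is divided into 4 equal shares of 1/32 among Zofia, Danuta, Grzegorz, Ludmila.
Zofia is living and takes 1/32.
Danuta is living and takes 1/32.
Grzegorz is living and takes 1/32.
Ludmila is living and takes 1/32.
Waclaw predeceased; the 1/4 allotted to Waclaw's branch passes to Waclaw's issue by representation.
The 1/4 is divided into 2 equal shares of 1/8 among Agnieszka, Ireneusz.
Agnieszka is living and takes 1/8.
Ireneusz predeceased; the 1/8 allotted to Ireneusz's branch passes to Ireneusz's issue by representation.
The 1/8 is divided into 3 equal shares of 1/24 among Eliasz, Pelagia, Radoslaw.
Eliasz is living and takes 1/24.
Pelagia is living and takes 1/24.
Radoslaw is living and takes 1/24.
Oleg is living and takes 1/4.
Halina is living and takes 1/4.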